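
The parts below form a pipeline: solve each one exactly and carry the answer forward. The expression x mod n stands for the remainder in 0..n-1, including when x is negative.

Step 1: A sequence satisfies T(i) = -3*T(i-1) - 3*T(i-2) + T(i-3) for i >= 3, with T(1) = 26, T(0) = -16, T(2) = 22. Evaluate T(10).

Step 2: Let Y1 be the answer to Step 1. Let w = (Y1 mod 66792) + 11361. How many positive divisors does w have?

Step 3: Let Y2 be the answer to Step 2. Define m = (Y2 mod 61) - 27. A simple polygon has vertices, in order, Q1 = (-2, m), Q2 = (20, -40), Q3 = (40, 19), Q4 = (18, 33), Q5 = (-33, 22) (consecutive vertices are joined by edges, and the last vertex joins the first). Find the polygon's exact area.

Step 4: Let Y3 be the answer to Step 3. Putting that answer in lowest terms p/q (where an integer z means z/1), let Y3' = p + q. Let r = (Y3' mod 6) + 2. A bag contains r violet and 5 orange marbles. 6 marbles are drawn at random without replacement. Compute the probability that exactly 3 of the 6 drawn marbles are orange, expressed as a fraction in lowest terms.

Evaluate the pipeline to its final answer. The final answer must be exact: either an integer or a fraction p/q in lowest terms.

Step 1: T(3) = -3*(22) - 3*(26) + 1*(-16) = -160; iterating: T(3)=-160, T(4)=440, T(5)=-818, T(6)=974, T(7)=-28, T(8)=-3656, T(9)=12026, T(10)=-25138; answer -25138
Step 2: Y1 = -25138; w = 53015; 53015 = 5 * 23 * 461; number of divisors = (1+1) * (1+1) * (1+1) = 8; answer 8
Step 3: Y2 = 8; m = -19; cross terms: (-2*-40 - 20*-19)=460, (20*19 - 40*-40)=1980, (40*33 - 18*19)=978, (18*22 - -33*33)=1485, (-33*-19 - -2*22)=671; twice the area = |5574| = 5574; area = 2787; answer 2787
Step 4: Y3 = 2787; threaded value p + q = 2788; r = 6; total draws C(11,6) = 462; favorable C(5,3)*C(6,3) = 200; P = 100/231; answer 100/231

100/231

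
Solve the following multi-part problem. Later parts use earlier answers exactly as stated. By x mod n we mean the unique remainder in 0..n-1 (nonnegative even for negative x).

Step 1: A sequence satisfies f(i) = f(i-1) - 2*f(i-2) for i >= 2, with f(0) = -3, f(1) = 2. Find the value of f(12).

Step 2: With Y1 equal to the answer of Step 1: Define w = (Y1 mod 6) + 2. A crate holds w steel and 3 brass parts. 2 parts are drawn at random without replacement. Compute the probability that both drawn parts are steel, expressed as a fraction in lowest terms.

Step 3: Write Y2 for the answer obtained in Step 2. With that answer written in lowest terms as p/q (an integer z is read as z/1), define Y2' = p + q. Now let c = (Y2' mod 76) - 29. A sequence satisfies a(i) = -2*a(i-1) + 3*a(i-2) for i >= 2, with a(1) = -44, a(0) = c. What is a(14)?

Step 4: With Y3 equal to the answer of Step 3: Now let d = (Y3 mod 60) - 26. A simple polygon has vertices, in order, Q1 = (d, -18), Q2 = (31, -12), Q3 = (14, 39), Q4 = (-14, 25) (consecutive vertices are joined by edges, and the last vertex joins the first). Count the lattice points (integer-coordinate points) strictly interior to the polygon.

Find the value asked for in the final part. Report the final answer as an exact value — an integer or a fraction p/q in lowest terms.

1378

Step 1: f(2) = 1*(2) - 2*(-3) = 8; iterating: f(2)=8, f(3)=4, f(4)=-12, f(5)=-20, f(6)=4, f(7)=44, f(8)=36, f(9)=-52, f(10)=-124, f(11)=-20, f(12)=228; answer 228
Step 2: Y1 = 228; w = 2; total draws C(5,2) = 10; favorable C(2,2) = 1; P = 1/10; answer 1/10
Step 3: Y2 = 1/10; threaded value p + q = 11; c = -18; a(2) = -2*(-44) + 3*(-18) = 34; iterating: a(2)=34, a(3)=-200, a(4)=502, a(5)=-1604, a(6)=4714, a(7)=-14240, a(8)=42622, a(9)=-127964, a(10)=383794, a(11)=-1151480, a(12)=3454342, a(13)=-10363124, a(14)=31089274; answer 31089274
Step 4: Y3 = 31089274; d = 8; cross terms: (8*-12 - 31*-18)=462, (31*39 - 14*-12)=1377, (14*25 - -14*39)=896, (-14*-18 - 8*25)=52; twice the area = |2787| = 2787; area = 2787/2; boundary points = 1 + 17 + 14 + 1 = 33; strictly interior points = area - boundary/2 + 1 = 1378; answer 1378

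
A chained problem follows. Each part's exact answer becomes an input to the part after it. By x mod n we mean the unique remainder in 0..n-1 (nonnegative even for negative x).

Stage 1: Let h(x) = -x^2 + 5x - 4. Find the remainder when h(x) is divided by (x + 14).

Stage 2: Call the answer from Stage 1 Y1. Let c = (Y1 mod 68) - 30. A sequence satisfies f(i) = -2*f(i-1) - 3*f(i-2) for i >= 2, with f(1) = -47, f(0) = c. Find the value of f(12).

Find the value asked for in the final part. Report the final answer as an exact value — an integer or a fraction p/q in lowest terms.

-43712

Stage 1: remainder = value at the root: -1*(-14)^2 + 5*(-14)^1 - 4 = (-196) + (-70) + (-4) = -270; answer -270
Stage 2: Y1 = -270; c = -28; f(2) = -2*(-47) - 3*(-28) = 178; iterating: f(2)=178, f(3)=-215, f(4)=-104, f(5)=853, f(6)=-1394, f(7)=229, f(8)=3724, f(9)=-8135, f(10)=5098, f(11)=14209, f(12)=-43712; answer -43712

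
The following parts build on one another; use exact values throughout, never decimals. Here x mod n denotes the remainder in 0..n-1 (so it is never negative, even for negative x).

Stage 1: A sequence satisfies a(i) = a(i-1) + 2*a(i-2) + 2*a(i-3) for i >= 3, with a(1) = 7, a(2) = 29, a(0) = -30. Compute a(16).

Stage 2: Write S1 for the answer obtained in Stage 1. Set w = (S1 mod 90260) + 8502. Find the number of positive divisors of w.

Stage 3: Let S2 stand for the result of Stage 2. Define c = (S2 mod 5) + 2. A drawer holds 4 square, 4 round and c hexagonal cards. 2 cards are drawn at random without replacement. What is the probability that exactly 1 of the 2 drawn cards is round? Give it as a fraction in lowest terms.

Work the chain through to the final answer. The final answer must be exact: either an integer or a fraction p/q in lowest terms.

28/55

Stage 1: a(3) = 1*(29) + 2*(7) + 2*(-30) = -17; iterating: a(3)=-17, a(4)=55, a(5)=79, a(6)=155, a(7)=423, a(8)=891, a(9)=2047, a(10)=4675, a(11)=10551, a(12)=23995, a(13)=54447, a(14)=123539, a(15)=280423, a(16)=636395; answer 636395
Stage 2: S1 = 636395; w = 13077; 13077 = 3^2 * 1453; number of divisors = (2+1) * (1+1) = 6; answer 6
Stage 3: S2 = 6; c = 3; total draws C(11,2) = 55; favorable C(4,1)*C(7,1) = 28; P = 28/55; answer 28/55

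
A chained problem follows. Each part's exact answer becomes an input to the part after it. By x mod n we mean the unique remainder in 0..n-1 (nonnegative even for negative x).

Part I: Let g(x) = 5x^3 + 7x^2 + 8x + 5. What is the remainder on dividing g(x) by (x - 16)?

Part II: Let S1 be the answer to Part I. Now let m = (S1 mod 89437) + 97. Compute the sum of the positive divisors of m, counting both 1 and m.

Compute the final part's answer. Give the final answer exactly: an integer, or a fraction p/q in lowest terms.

Part I: remainder = value at the root: 5*(16)^3 + 7*(16)^2 + 8*(16)^1 + 5 = (20480) + (1792) + (128) + (5) = 22405; answer 22405
Part II: S1 = 22405; m = 22502; 22502 = 2 * 11251; sigma = (1 + 2) * (1 + 11251) = 3 * 11252 = 33756; answer 33756

33756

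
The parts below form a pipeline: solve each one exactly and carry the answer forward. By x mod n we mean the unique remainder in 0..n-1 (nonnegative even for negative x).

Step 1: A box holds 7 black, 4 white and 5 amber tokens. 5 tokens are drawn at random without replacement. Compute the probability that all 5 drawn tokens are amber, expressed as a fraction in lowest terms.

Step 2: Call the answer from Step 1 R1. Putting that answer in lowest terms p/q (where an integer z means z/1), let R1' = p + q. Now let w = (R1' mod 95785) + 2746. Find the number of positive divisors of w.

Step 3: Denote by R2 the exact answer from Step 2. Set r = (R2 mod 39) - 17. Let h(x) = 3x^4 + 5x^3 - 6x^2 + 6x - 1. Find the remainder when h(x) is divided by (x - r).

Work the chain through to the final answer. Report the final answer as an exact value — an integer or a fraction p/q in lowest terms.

Step 1: total draws C(16,5) = 4368; favorable C(5,5) = 1; P = 1/4368; answer 1/4368
Step 2: R1 = 1/4368; threaded value p + q = 4369; w = 7115; 7115 = 5 * 1423; number of divisors = (1+1) * (1+1) = 4; answer 4
Step 3: R2 = 4; r = -13; remainder = value at the root: 3*(-13)^4 + 5*(-13)^3 - 6*(-13)^2 + 6*(-13)^1 - 1 = (85683) + (-10985) + (-1014) + (-78) + (-1) = 73605; answer 73605

73605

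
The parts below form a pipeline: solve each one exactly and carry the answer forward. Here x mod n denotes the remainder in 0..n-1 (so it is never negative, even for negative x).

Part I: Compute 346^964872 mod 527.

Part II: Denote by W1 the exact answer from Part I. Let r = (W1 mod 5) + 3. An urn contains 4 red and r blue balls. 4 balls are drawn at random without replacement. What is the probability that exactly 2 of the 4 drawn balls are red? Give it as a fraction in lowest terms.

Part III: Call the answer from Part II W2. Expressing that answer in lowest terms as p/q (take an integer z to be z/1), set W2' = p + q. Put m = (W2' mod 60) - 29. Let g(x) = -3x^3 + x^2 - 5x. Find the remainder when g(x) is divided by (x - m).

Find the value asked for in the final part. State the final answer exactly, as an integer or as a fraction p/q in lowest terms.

21033

Part I: squarings mod 527: 346^1=346, 346^2=87, 346^4=191, 346^8=118, 346^16=222, 346^32=273, 346^64=222, 346^128=273, 346^256=222, 346^512=273, 346^1024=222, 346^2048=273, 346^4096=222, 346^8192=273, 346^16384=222, 346^32768=273, 346^65536=222, 346^131072=273, 346^262144=222, 346^524288=273; 346^964872 = 346^8 * 346^256 * 346^2048 * 346^4096 * 346^8192 * 346^32768 * 346^131072 * 346^262144 * 346^524288 = 373 (mod 527); answer 373
Part II: W1 = 373; r = 6; total draws C(10,4) = 210; favorable C(4,2)*C(6,2) = 90; P = 3/7; answer 3/7
Part III: W2 = 3/7; threaded value p + q = 10; m = -19; remainder = value at the root: -3*(-19)^3 + 1*(-19)^2 - 5*(-19)^1 = (20577) + (361) + (95) = 21033; answer 21033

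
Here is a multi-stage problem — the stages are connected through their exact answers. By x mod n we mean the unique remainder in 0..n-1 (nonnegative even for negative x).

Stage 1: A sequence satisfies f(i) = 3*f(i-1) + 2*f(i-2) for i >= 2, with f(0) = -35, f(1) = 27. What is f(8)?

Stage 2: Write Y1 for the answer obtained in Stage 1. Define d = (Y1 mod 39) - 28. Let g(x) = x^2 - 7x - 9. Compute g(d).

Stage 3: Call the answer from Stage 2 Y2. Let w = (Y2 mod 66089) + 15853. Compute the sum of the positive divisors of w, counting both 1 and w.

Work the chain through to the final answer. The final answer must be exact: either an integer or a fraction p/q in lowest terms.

Stage 1: f(2) = 3*(27) + 2*(-35) = 11; iterating: f(2)=11, f(3)=87, f(4)=283, f(5)=1023, f(6)=3635, f(7)=12951, f(8)=46123; answer 46123
Stage 2: Y1 = 46123; d = -3; 1*(-3)^2 - 7*(-3)^1 - 9 = (9) + (21) + (-9) = 21; answer 21
Stage 3: Y2 = 21; w = 15874; 15874 = 2 * 7937; sigma = (1 + 2) * (1 + 7937) = 3 * 7938 = 23814; answer 23814

23814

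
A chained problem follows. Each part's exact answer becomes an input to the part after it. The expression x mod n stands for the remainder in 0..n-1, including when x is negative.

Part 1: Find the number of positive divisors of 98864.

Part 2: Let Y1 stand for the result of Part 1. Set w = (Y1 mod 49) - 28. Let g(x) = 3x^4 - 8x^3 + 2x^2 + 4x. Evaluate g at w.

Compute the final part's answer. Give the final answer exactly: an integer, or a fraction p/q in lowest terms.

16480

Part 1: 98864 = 2^4 * 37 * 167; number of divisors = (4+1) * (1+1) * (1+1) = 20; answer 20
Part 2: Y1 = 20; w = -8; 3*(-8)^4 - 8*(-8)^3 + 2*(-8)^2 + 4*(-8)^1 = (12288) + (4096) + (128) + (-32) = 16480; answer 16480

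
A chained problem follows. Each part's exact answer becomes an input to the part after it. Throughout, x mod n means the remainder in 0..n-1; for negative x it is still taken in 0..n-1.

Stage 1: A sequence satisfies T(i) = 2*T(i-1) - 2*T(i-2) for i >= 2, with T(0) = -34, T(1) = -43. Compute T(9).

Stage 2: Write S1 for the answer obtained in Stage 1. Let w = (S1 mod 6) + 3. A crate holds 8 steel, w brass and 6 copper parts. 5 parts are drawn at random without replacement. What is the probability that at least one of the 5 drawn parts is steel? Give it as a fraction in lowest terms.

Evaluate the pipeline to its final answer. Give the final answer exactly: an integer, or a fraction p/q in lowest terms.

Stage 1: T(2) = 2*(-43) - 2*(-34) = -18; iterating: T(2)=-18, T(3)=50, T(4)=136, T(5)=172, T(6)=72, T(7)=-200, T(8)=-544, T(9)=-688; answer -688
Stage 2: S1 = -688; w = 5; total draws C(19,5) = 11628; complement C(11,5) = 462; favorable 11628 - 462 = 11166; P = 1861/1938; answer 1861/1938

1861/1938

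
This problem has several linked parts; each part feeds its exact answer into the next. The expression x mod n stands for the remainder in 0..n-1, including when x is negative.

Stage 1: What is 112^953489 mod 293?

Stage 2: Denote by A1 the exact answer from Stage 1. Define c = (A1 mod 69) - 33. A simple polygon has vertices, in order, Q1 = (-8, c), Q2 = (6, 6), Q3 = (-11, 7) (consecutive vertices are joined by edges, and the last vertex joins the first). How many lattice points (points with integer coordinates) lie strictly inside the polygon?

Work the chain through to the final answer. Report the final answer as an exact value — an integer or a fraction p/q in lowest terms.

321

Stage 1: squarings mod 293: 112^1=112, 112^2=238, 112^4=95, 112^8=235, 112^16=141, 112^32=250, 112^64=91, 112^128=77, 112^256=69, 112^512=73, 112^1024=55, 112^2048=95, 112^4096=235, 112^8192=141, 112^16384=250, 112^32768=91, 112^65536=77, 112^131072=69, 112^262144=73, 112^524288=55; 112^953489 = 112^1 * 112^16 * 112^128 * 112^1024 * 112^2048 * 112^32768 * 112^131072 * 112^262144 * 112^524288 = 2 (mod 293); answer 2
Stage 2: A1 = 2; c = -31; cross terms: (-8*6 - 6*-31)=138, (6*7 - -11*6)=108, (-11*-31 - -8*7)=397; twice the area = |643| = 643; area = 643/2; boundary points = 1 + 1 + 1 = 3; strictly interior points = area - boundary/2 + 1 = 321; answer 321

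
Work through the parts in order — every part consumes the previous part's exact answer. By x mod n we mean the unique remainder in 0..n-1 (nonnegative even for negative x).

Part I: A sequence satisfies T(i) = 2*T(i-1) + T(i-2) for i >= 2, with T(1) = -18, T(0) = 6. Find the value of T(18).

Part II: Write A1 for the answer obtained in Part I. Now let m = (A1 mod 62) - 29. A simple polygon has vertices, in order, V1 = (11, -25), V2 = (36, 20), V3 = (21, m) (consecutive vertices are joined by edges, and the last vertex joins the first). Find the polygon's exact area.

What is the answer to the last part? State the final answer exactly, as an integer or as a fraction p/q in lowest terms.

250

Part I: T(2) = 2*(-18) + 1*(6) = -30; iterating: T(2)=-30, T(3)=-78, T(4)=-186, T(5)=-450, T(6)=-1086, T(7)=-2622, T(8)=-6330, T(9)=-15282, T(10)=-36894, T(11)=-89070, T(12)=-215034, T(13)=-519138, T(14)=-1253310, T(15)=-3025758, T(16)=-7304826, T(17)=-17635410, T(18)=-42575646; answer -42575646
Part II: A1 = -42575646; m = -27; cross terms: (11*20 - 36*-25)=1120, (36*-27 - 21*20)=-1392, (21*-25 - 11*-27)=-228; twice the area = |-500| = 500; area = 250; answer 250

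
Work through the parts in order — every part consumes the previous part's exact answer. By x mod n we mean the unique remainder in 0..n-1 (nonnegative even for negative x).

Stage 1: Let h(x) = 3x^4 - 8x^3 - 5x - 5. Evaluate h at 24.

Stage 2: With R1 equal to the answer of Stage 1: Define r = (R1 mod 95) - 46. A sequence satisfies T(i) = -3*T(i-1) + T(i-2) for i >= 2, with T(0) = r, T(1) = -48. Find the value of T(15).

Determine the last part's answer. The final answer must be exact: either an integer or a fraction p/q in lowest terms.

Stage 1: 3*(24)^4 - 8*(24)^3 - 5*(24)^1 - 5 = (995328) + (-110592) + (-120) + (-5) = 884611; answer 884611
Stage 2: R1 = 884611; r = 20; T(2) = -3*(-48) + 1*(20) = 164; iterating: T(2)=164, T(3)=-540, T(4)=1784, T(5)=-5892, T(6)=19460, T(7)=-64272, T(8)=212276, T(9)=-701100, T(10)=2315576, T(11)=-7647828, T(12)=25259060, T(13)=-83425008, T(14)=275534084, T(15)=-910027260; answer -910027260

-910027260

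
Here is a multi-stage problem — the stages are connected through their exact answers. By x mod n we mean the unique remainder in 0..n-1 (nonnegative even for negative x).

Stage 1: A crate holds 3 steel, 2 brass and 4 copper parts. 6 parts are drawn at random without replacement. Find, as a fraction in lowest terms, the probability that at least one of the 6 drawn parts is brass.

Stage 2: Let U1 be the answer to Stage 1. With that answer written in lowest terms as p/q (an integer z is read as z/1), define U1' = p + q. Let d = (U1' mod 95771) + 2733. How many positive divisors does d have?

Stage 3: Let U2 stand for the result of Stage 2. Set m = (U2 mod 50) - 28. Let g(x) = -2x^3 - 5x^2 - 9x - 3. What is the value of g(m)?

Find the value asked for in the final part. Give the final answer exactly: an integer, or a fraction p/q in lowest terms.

Stage 1: total draws C(9,6) = 84; complement C(7,6) = 7; favorable 84 - 7 = 77; P = 11/12; answer 11/12
Stage 2: U1 = 11/12; threaded value p + q = 23; d = 2756; 2756 = 2^2 * 13 * 53; number of divisors = (2+1) * (1+1) * (1+1) = 12; answer 12
Stage 3: U2 = 12; m = -16; -2*(-16)^3 - 5*(-16)^2 - 9*(-16)^1 - 3 = (8192) + (-1280) + (144) + (-3) = 7053; answer 7053

7053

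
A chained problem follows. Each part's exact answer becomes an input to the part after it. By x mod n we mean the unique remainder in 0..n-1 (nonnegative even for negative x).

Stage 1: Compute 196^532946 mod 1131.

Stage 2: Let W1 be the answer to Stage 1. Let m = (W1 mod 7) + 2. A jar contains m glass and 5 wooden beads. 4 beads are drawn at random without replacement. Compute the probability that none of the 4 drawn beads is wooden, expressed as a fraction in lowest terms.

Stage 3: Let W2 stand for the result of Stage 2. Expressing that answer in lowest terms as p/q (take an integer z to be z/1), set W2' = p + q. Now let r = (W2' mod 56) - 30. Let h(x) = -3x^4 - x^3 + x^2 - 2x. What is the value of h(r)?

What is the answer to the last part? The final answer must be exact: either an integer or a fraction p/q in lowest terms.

-87737

Stage 1: squarings mod 1131: 196^1=196, 196^2=1093, 196^4=313, 196^8=703, 196^16=1093, 196^32=313, 196^64=703, 196^128=1093, 196^256=313, 196^512=703, 196^1024=1093, 196^2048=313, 196^4096=703, 196^8192=1093, 196^16384=313, 196^32768=703, 196^65536=1093, 196^131072=313, 196^262144=703, 196^524288=1093; 196^532946 = 196^2 * 196^16 * 196^64 * 196^128 * 196^256 * 196^8192 * 196^524288 = 703 (mod 1131); answer 703
Stage 2: W1 = 703; m = 5; total draws C(10,4) = 210; favorable C(5,4) = 5; P = 1/42; answer 1/42
Stage 3: W2 = 1/42; threaded value p + q = 43; r = 13; -3*(13)^4 - 1*(13)^3 + 1*(13)^2 - 2*(13)^1 = (-85683) + (-2197) + (169) + (-26) = -87737; answer -87737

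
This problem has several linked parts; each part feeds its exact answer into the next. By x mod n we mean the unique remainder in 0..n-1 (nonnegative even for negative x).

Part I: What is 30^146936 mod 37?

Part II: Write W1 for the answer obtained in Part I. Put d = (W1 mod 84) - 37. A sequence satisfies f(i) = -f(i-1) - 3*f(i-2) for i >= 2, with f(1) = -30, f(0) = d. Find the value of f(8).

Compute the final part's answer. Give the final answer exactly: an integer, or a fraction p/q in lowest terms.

-75

Part I: squarings mod 37: 30^1=30, 30^2=12, 30^4=33, 30^8=16, 30^16=34, 30^32=9, 30^64=7, 30^128=12, 30^256=33, 30^512=16, 30^1024=34, 30^2048=9, 30^4096=7, 30^8192=12, 30^16384=33, 30^32768=16, 30^65536=34, 30^131072=9; 30^146936 = 30^8 * 30^16 * 30^32 * 30^64 * 30^128 * 30^256 * 30^1024 * 30^2048 * 30^4096 * 30^8192 * 30^131072 = 12 (mod 37); answer 12
Part II: W1 = 12; d = -25; f(2) = -1*(-30) - 3*(-25) = 105; iterating: f(2)=105, f(3)=-15, f(4)=-300, f(5)=345, f(6)=555, f(7)=-1590, f(8)=-75; answer -75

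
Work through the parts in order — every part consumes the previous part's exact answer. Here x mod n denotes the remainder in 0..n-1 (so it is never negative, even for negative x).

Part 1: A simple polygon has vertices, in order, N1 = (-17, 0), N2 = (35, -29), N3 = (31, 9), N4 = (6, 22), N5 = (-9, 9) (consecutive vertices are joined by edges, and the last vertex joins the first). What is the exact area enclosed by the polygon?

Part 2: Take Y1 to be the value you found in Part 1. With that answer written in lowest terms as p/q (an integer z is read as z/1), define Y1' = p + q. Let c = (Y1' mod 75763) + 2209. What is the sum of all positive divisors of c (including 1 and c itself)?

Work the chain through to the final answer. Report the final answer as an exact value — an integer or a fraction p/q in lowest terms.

Part 1: cross terms: (-17*-29 - 35*0)=493, (35*9 - 31*-29)=1214, (31*22 - 6*9)=628, (6*9 - -9*22)=252, (-9*0 - -17*9)=153; twice the area = |2740| = 2740; area = 1370; answer 1370
Part 2: Y1 = 1370; threaded value p + q = 1371; c = 3580; 3580 = 2^2 * 5 * 179; sigma = (1 + 2 + 4) * (1 + 5) * (1 + 179) = 7 * 6 * 180 = 7560; answer 7560

7560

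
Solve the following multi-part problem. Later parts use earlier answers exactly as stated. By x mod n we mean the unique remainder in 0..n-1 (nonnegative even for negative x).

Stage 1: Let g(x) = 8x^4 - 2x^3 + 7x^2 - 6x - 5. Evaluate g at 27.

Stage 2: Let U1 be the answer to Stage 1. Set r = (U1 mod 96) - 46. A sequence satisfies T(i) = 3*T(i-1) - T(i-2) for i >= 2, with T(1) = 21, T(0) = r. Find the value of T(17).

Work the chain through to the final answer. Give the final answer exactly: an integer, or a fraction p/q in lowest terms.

Stage 1: 8*(27)^4 - 2*(27)^3 + 7*(27)^2 - 6*(27)^1 - 5 = (4251528) + (-39366) + (5103) + (-162) + (-5) = 4217098; answer 4217098
Stage 2: U1 = 4217098; r = -36; T(2) = 3*(21) - 1*(-36) = 99; iterating: T(2)=99, T(3)=276, T(4)=729, T(5)=1911, T(6)=5004, T(7)=13101, T(8)=34299, T(9)=89796, T(10)=235089, T(11)=615471, T(12)=1611324, T(13)=4218501, T(14)=11044179, T(15)=28914036, T(16)=75697929, T(17)=198179751; answer 198179751

198179751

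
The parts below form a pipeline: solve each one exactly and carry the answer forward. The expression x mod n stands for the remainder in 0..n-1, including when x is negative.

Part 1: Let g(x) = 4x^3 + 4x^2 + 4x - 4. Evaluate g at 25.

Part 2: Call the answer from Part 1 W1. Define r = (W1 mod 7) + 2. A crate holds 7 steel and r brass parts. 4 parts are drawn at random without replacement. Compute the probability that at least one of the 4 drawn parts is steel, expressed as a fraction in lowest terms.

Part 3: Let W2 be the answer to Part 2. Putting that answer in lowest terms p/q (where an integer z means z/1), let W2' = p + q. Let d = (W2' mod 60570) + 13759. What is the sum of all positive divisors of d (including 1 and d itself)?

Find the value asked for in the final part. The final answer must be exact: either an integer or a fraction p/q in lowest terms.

32592

Part 1: 4*(25)^3 + 4*(25)^2 + 4*(25)^1 - 4 = (62500) + (2500) + (100) + (-4) = 65096; answer 65096
Part 2: W1 = 65096; r = 5; total draws C(12,4) = 495; complement C(5,4) = 5; favorable 495 - 5 = 490; P = 98/99; answer 98/99
Part 3: W2 = 98/99; threaded value p + q = 197; d = 13956; 13956 = 2^2 * 3 * 1163; sigma = (1 + 2 + 4) * (1 + 3) * (1 + 1163) = 7 * 4 * 1164 = 32592; answer 32592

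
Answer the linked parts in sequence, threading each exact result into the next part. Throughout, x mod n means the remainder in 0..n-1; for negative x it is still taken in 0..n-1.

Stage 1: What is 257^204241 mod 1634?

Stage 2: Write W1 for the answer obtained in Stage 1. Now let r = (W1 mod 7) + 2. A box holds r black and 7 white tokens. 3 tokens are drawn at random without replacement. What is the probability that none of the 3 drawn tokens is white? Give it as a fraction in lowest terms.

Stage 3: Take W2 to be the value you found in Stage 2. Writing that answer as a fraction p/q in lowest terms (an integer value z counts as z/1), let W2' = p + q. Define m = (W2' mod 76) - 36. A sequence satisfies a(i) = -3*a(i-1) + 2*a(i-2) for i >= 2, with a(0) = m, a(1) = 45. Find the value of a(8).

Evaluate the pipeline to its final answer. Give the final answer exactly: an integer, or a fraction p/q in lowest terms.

-328393

Stage 1: squarings mod 1634: 257^1=257, 257^2=689, 257^4=861, 257^8=1119, 257^16=517, 257^32=947, 257^64=1377, 257^128=689, 257^256=861, 257^512=1119, 257^1024=517, 257^2048=947, 257^4096=1377, 257^8192=689, 257^16384=861, 257^32768=1119, 257^65536=517, 257^131072=947; 257^204241 = 257^1 * 257^16 * 257^64 * 257^128 * 257^256 * 257^1024 * 257^2048 * 257^4096 * 257^65536 * 257^131072 = 773 (mod 1634); answer 773
Stage 2: W1 = 773; r = 5; total draws C(12,3) = 220; favorable C(5,3) = 10; P = 1/22; answer 1/22
Stage 3: W2 = 1/22; threaded value p + q = 23; m = -13; a(2) = -3*(45) + 2*(-13) = -161; iterating: a(2)=-161, a(3)=573, a(4)=-2041, a(5)=7269, a(6)=-25889, a(7)=92205, a(8)=-328393; answer -328393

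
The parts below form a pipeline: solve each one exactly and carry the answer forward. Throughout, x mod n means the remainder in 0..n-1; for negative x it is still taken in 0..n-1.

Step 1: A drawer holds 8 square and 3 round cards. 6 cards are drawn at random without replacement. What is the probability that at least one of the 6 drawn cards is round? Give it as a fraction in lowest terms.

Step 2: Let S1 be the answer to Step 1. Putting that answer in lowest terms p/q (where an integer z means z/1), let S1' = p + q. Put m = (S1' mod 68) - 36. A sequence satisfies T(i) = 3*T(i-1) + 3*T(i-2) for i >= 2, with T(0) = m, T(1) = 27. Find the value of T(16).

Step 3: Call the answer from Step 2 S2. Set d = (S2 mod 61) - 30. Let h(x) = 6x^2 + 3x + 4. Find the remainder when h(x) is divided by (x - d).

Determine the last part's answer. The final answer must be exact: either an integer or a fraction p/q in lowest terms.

517

Step 1: total draws C(11,6) = 462; complement C(8,6) = 28; favorable 462 - 28 = 434; P = 31/33; answer 31/33
Step 2: S1 = 31/33; threaded value p + q = 64; m = 28; T(2) = 3*(27) + 3*(28) = 165; iterating: T(2)=165, T(3)=576, T(4)=2223, T(5)=8397, T(6)=31860, T(7)=120771, T(8)=457893, T(9)=1735992, T(10)=6581655, T(11)=24952941, T(12)=94603788, T(13)=358670187, T(14)=1359821925, T(15)=5155476336, T(16)=19545894783; answer 19545894783
Step 3: S2 = 19545894783; d = 9; remainder = value at the root: 6*(9)^2 + 3*(9)^1 + 4 = (486) + (27) + (4) = 517; answer 517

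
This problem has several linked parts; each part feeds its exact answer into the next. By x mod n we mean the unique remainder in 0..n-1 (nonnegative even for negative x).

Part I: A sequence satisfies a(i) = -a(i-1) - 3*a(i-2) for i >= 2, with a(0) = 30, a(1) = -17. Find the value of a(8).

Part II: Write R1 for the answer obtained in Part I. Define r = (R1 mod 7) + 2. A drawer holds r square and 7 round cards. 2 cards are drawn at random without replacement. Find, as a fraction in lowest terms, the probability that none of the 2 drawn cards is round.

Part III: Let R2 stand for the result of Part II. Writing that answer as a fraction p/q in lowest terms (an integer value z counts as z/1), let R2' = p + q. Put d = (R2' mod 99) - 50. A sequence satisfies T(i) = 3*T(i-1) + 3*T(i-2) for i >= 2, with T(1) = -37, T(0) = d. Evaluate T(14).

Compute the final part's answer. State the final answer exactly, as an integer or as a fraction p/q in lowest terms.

-1702124604

Part I: a(2) = -1*(-17) - 3*(30) = -73; iterating: a(2)=-73, a(3)=124, a(4)=95, a(5)=-467, a(6)=182, a(7)=1219, a(8)=-1765; answer -1765
Part II: R1 = -1765; r = 8; total draws C(15,2) = 105; favorable C(8,2) = 28; P = 4/15; answer 4/15
Part III: R2 = 4/15; threaded value p + q = 19; d = -31; T(2) = 3*(-37) + 3*(-31) = -204; iterating: T(2)=-204, T(3)=-723, T(4)=-2781, T(5)=-10512, T(6)=-39879, T(7)=-151173, T(8)=-573156, T(9)=-2172987, T(10)=-8238429, T(11)=-31234248, T(12)=-118418031, T(13)=-448956837, T(14)=-1702124604; answer -1702124604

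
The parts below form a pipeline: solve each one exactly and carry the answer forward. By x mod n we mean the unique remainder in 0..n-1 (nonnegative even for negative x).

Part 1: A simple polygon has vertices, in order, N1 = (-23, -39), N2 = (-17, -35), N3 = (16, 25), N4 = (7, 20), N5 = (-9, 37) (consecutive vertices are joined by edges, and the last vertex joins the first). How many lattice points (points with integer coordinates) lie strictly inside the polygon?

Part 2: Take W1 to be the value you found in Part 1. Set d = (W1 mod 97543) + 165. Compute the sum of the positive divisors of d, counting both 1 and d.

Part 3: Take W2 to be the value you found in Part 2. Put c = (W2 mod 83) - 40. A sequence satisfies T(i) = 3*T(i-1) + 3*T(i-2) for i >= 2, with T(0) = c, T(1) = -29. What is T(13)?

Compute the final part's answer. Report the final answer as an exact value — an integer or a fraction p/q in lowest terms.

Part 1: cross terms: (-23*-35 - -17*-39)=142, (-17*25 - 16*-35)=135, (16*20 - 7*25)=145, (7*37 - -9*20)=439, (-9*-39 - -23*37)=1202; twice the area = |2063| = 2063; area = 2063/2; boundary points = 2 + 3 + 1 + 1 + 2 = 9; strictly interior points = area - boundary/2 + 1 = 1028; answer 1028
Part 2: W1 = 1028; d = 1193; 1193 is prime, so its only divisors are 1 and 1193; sigma = 1 + 1193 = 1194; answer 1194
Part 3: W2 = 1194; c = -8; T(2) = 3*(-29) + 3*(-8) = -111; iterating: T(2)=-111, T(3)=-420, T(4)=-1593, T(5)=-6039, T(6)=-22896, T(7)=-86805, T(8)=-329103, T(9)=-1247724, T(10)=-4730481, T(11)=-17934615, T(12)=-67995288, T(13)=-257789709; answer -257789709

-257789709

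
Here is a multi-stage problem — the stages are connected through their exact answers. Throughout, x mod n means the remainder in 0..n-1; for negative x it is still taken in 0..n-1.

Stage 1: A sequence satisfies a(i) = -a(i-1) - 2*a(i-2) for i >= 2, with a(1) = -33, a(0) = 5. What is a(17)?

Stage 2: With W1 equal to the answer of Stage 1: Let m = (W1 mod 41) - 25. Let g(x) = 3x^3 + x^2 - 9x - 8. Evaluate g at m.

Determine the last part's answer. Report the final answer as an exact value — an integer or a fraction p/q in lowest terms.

Stage 1: a(2) = -1*(-33) - 2*(5) = 23; iterating: a(2)=23, a(3)=43, a(4)=-89, a(5)=3, a(6)=175, a(7)=-181, a(8)=-169, a(9)=531, a(10)=-193, a(11)=-869, a(12)=1255, a(13)=483, a(14)=-2993, a(15)=2027, a(16)=3959, a(17)=-8013; answer -8013
Stage 2: W1 = -8013; m = -2; 3*(-2)^3 + 1*(-2)^2 - 9*(-2)^1 - 8 = (-24) + (4) + (18) + (-8) = -10; answer -10

-10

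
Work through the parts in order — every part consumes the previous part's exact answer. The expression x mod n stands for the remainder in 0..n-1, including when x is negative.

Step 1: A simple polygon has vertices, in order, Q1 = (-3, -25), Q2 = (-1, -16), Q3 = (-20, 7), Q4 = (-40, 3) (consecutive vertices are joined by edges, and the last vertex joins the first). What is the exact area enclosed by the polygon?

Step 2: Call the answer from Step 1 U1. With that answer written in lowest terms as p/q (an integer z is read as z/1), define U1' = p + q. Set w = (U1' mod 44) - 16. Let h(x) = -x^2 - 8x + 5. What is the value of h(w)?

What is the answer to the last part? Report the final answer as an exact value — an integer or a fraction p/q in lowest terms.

Step 1: cross terms: (-3*-16 - -1*-25)=23, (-1*7 - -20*-16)=-327, (-20*3 - -40*7)=220, (-40*-25 - -3*3)=1009; twice the area = |925| = 925; area = 925/2; answer 925/2
Step 2: U1 = 925/2; threaded value p + q = 927; w = -13; -1*(-13)^2 - 8*(-13)^1 + 5 = (-169) + (104) + (5) = -60; answer -60

-60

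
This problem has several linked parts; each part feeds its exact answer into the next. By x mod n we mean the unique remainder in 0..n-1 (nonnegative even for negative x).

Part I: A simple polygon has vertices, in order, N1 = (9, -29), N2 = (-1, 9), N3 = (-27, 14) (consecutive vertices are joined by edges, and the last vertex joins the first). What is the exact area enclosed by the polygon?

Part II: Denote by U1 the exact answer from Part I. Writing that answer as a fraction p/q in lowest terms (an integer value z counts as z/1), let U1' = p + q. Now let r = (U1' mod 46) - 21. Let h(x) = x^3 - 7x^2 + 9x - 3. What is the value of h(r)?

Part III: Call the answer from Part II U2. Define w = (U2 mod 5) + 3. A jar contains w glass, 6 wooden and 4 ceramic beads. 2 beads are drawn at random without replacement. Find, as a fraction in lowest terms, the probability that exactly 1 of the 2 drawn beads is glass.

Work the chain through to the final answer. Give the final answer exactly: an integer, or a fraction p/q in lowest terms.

Part I: cross terms: (9*9 - -1*-29)=52, (-1*14 - -27*9)=229, (-27*-29 - 9*14)=657; twice the area = |938| = 938; area = 469; answer 469
Part II: U1 = 469; threaded value p + q = 470; r = -11; 1*(-11)^3 - 7*(-11)^2 + 9*(-11)^1 - 3 = (-1331) + (-847) + (-99) + (-3) = -2280; answer -2280
Part III: U2 = -2280; w = 3; total draws C(13,2) = 78; favorable C(3,1)*C(10,1) = 30; P = 5/13; answer 5/13

5/13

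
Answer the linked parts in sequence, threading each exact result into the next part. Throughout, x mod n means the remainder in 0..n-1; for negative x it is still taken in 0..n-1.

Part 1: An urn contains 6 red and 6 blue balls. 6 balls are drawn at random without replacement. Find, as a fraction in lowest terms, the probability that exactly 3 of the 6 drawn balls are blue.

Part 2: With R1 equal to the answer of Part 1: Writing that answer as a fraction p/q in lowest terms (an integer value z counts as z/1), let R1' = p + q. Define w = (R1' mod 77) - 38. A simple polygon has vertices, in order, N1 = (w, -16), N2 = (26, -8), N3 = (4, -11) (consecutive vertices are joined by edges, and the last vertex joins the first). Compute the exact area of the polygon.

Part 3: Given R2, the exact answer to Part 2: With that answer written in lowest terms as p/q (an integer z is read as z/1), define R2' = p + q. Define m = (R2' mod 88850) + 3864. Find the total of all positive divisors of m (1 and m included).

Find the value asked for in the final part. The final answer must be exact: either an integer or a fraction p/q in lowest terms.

Part 1: total draws C(12,6) = 924; favorable C(6,3)*C(6,3) = 400; P = 100/231; answer 100/231
Part 2: R1 = 100/231; threaded value p + q = 331; w = -15; cross terms: (-15*-8 - 26*-16)=536, (26*-11 - 4*-8)=-254, (4*-16 - -15*-11)=-229; twice the area = |53| = 53; area = 53/2; answer 53/2
Part 3: R2 = 53/2; threaded value p + q = 55; m = 3919; 3919 is prime, so its only divisors are 1 and 3919; sigma = 1 + 3919 = 3920; answer 3920

3920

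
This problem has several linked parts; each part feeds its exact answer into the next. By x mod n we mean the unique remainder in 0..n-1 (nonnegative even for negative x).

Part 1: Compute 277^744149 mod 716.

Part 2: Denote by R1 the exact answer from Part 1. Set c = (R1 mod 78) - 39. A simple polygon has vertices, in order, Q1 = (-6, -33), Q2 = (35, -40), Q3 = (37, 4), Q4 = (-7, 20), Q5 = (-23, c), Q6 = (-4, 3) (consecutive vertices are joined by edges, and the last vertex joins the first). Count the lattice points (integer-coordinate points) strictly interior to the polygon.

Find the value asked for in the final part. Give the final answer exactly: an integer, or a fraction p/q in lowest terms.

2154

Part 1: squarings mod 716: 277^1=277, 277^2=117, 277^4=85, 277^8=65, 277^16=645, 277^32=29, 277^64=125, 277^128=589, 277^256=377, 277^512=361, 277^1024=9, 277^2048=81, 277^4096=117, 277^8192=85, 277^16384=65, 277^32768=645, 277^65536=29, 277^131072=125, 277^262144=589, 277^524288=377; 277^744149 = 277^1 * 277^4 * 277^16 * 277^64 * 277^128 * 277^512 * 277^2048 * 277^4096 * 277^16384 * 277^65536 * 277^131072 * 277^524288 = 665 (mod 716); answer 665
Part 2: R1 = 665; c = 2; cross terms: (-6*-40 - 35*-33)=1395, (35*4 - 37*-40)=1620, (37*20 - -7*4)=768, (-7*2 - -23*20)=446, (-23*3 - -4*2)=-61, (-4*-33 - -6*3)=150; twice the area = |4318| = 4318; area = 2159; boundary points = 1 + 2 + 4 + 2 + 1 + 2 = 12; strictly interior points = area - boundary/2 + 1 = 2154; answer 2154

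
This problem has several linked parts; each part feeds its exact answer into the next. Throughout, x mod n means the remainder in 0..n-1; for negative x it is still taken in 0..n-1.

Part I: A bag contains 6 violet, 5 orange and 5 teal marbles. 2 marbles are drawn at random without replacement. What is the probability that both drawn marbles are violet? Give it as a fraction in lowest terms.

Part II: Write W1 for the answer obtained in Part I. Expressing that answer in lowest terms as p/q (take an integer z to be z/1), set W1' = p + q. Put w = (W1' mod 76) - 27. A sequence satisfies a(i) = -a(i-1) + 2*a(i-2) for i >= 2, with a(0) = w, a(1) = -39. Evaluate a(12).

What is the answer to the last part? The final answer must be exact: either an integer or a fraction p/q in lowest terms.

Part I: total draws C(16,2) = 120; favorable C(6,2) = 15; P = 1/8; answer 1/8
Part II: W1 = 1/8; threaded value p + q = 9; w = -18; a(2) = -1*(-39) + 2*(-18) = 3; iterating: a(2)=3, a(3)=-81, a(4)=87, a(5)=-249, a(6)=423, a(7)=-921, a(8)=1767, a(9)=-3609, a(10)=7143, a(11)=-14361, a(12)=28647; answer 28647

28647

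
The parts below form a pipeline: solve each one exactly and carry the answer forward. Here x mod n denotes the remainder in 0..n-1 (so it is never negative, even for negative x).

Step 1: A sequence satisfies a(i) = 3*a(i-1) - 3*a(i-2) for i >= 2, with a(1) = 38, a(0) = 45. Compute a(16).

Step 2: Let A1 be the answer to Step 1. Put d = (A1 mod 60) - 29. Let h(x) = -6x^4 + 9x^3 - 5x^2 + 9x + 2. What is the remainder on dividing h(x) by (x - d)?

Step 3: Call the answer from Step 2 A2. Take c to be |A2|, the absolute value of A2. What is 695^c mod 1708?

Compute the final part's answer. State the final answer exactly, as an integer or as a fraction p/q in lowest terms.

435

Step 1: a(2) = 3*(38) - 3*(45) = -21; iterating: a(2)=-21, a(3)=-177, a(4)=-468, a(5)=-873, a(6)=-1215, a(7)=-1026, a(8)=567, a(9)=4779, a(10)=12636, a(11)=23571, a(12)=32805, a(13)=27702, a(14)=-15309, a(15)=-129033, a(16)=-341172; answer -341172
Step 2: A1 = -341172; d = 19; remainder = value at the root: -6*(19)^4 + 9*(19)^3 - 5*(19)^2 + 9*(19)^1 + 2 = (-781926) + (61731) + (-1805) + (171) + (2) = -721827; answer -721827
Step 3: A2 = -721827; c = 721827; squarings mod 1708: 695^1=695, 695^2=1369, 695^4=485, 695^8=1229, 695^16=569, 695^32=949, 695^64=485, 695^128=1229, 695^256=569, 695^512=949, 695^1024=485, 695^2048=1229, 695^4096=569, 695^8192=949, 695^16384=485, 695^32768=1229, 695^65536=569, 695^131072=949, 695^262144=485, 695^524288=1229; 695^721827 = 695^1 * 695^2 * 695^32 * 695^128 * 695^256 * 695^512 * 695^65536 * 695^131072 * 695^524288 = 435 (mod 1708); answer 435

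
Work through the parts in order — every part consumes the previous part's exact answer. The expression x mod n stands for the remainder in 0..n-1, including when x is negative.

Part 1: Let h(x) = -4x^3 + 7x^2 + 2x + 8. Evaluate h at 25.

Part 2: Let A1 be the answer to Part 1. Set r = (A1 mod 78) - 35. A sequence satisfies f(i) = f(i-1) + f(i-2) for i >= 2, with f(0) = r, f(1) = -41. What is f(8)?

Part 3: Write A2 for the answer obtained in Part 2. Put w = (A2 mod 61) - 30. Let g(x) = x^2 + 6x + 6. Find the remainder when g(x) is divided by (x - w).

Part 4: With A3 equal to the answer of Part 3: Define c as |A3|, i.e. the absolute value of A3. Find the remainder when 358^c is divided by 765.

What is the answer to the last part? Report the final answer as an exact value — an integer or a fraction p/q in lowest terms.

154

Part 1: -4*(25)^3 + 7*(25)^2 + 2*(25)^1 + 8 = (-62500) + (4375) + (50) + (8) = -58067; answer -58067
Part 2: A1 = -58067; r = 8; f(2) = 1*(-41) + 1*(8) = -33; iterating: f(2)=-33, f(3)=-74, f(4)=-107, f(5)=-181, f(6)=-288, f(7)=-469, f(8)=-757; answer -757
Part 3: A2 = -757; w = 6; remainder = value at the root: 1*(6)^2 + 6*(6)^1 + 6 = (36) + (36) + (6) = 78; answer 78
Part 4: A3 = 78; c = 78; squarings mod 765: 358^1=358, 358^2=409, 358^4=511, 358^8=256, 358^16=511, 358^32=256, 358^64=511; 358^78 = 358^2 * 358^4 * 358^8 * 358^64 = 154 (mod 765); answer 154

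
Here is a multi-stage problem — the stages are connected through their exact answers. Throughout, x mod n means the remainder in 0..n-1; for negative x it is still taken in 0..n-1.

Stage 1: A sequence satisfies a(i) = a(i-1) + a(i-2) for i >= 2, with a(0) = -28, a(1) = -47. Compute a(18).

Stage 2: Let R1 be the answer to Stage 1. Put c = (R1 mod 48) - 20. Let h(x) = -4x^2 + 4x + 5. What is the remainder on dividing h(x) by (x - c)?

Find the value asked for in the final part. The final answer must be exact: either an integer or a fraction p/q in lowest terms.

Stage 1: a(2) = 1*(-47) + 1*(-28) = -75; iterating: a(2)=-75, a(3)=-122, a(4)=-197, a(5)=-319, a(6)=-516, a(7)=-835, a(8)=-1351, a(9)=-2186, a(10)=-3537, a(11)=-5723, a(12)=-9260, a(13)=-14983, a(14)=-24243, a(15)=-39226, a(16)=-63469, a(17)=-102695, a(18)=-166164; answer -166164
Stage 2: R1 = -166164; c = -8; remainder = value at the root: -4*(-8)^2 + 4*(-8)^1 + 5 = (-256) + (-32) + (5) = -283; answer -283

-283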